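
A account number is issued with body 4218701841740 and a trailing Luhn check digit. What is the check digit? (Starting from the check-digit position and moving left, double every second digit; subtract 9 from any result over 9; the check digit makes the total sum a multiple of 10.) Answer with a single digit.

Partial digits right→left: 0 4 7 1 4 8 1 0 7 8 1 2 4
Double every second digit counting from the check-digit position (so the 1st, 3rd, 5th, ... of the partial from the right).
  doubled (with −9 where >9): 0 5 8 2 5 2 8 → sum 30
  kept as-is: 4 1 8 0 8 2 → sum 23
Total = 30 + 23 = 53.
Check digit = (10 − (53 mod 10)) mod 10 = 7.

7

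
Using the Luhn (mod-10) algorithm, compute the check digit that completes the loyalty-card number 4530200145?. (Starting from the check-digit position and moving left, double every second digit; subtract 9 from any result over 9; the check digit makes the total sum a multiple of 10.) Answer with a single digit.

3

Partial digits right→left: 5 4 1 0 0 2 0 3 5 4
Double every second digit counting from the check-digit position (so the 1st, 3rd, 5th, ... of the partial from the right).
  doubled (with −9 where >9): 1 2 0 0 1 → sum 4
  kept as-is: 4 0 2 3 4 → sum 13
Total = 4 + 13 = 17.
Check digit = (10 − (17 mod 10)) mod 10 = 3.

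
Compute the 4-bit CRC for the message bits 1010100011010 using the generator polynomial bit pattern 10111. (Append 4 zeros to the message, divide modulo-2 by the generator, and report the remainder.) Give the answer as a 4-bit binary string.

0110

Append 4 zeros: 10101000110100000. Divide by 10111 (XOR where the leading bit is 1):
  pos 0: 10101 XOR 10111 = 00010
  pos 3: 10000 XOR 10111 = 00111
  pos 5: 11111 XOR 10111 = 01000
  pos 6: 10000 XOR 10111 = 00111
  pos 8: 11110 XOR 10111 = 01001
  pos 9: 10010 XOR 10111 = 00101
  pos 11: 10100 XOR 10111 = 00011
Remainder (last 4 bits) = 0110. This is the CRC / FCS.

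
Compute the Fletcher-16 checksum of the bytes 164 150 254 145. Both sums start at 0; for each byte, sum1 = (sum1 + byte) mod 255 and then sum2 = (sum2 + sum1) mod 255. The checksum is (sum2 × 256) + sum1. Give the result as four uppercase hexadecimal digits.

Running sums (mod 255):
  after byte 0 (164): sum1=164, sum2=164
  after byte 1 (150): sum1=59, sum2=223
  after byte 2 (254): sum1=58, sum2=26
  after byte 3 (145): sum1=203, sum2=229
Checksum = sum2·256 + sum1 = 229·256 + 203 = 58827 = 0xE5CB.

E5CB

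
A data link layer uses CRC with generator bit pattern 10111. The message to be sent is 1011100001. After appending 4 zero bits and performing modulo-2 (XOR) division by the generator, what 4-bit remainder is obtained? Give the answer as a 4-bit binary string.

Append 4 zeros: 10111000010000. Divide by 10111 (XOR where the leading bit is 1):
  pos 0: 10111 XOR 10111 = 00000
  pos 9: 10000 XOR 10111 = 00111
Remainder (last 4 bits) = 0111. This is the CRC / FCS.

0111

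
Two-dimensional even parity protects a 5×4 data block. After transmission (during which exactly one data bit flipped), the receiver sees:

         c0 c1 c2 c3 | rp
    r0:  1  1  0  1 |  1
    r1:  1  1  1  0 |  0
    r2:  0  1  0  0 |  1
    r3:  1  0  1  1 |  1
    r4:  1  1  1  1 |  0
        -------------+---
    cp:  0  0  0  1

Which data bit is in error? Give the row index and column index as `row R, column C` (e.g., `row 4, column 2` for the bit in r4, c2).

Recompute each row's even parity and compare to rp:
  r0: data parity 1, sent rp 1 → ok
  r1: data parity 1, sent rp 0 → mismatch
  r2: data parity 1, sent rp 1 → ok
  r3: data parity 1, sent rp 1 → ok
  r4: data parity 0, sent rp 0 → ok
Recompute each column's even parity and compare to cp:
  c0: data parity 0, sent cp 0 → ok
  c1: data parity 0, sent cp 0 → ok
  c2: data parity 1, sent cp 0 → mismatch
  c3: data parity 1, sent cp 1 → ok
Exactly one row (r1) and one column (c2) fail → the flipped bit is at their intersection.

row 1, column 2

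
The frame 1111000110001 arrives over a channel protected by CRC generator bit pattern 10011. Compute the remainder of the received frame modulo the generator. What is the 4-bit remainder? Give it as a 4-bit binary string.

1000

Modulo-2 division of 1111000110001 by 10011:
  pos 0: 11110 XOR 10011 = 01101
  pos 1: 11010 XOR 10011 = 01001
  pos 2: 10010 XOR 10011 = 00001
  pos 6: 11100 XOR 10011 = 01111
  pos 7: 11110 XOR 10011 = 01101
  pos 8: 11011 XOR 10011 = 01000
Remainder = 1000 (nonzero — an error is detected).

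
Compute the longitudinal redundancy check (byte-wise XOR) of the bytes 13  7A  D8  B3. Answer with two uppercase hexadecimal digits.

02

XOR the bytes together:
  start with 0x13
  0x13 ⊕ 0x7A = 0x69
  0x69 ⊕ 0xD8 = 0xB1
  0xB1 ⊕ 0xB3 = 0x02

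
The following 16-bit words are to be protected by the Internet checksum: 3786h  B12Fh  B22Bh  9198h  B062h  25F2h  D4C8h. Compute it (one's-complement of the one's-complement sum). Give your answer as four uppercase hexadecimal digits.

2868

One's-complement addition (fold any carry out of bit 15 back into bit 0):
  0x3786 + 0xB12F = 0x0E8B5
  0xE8B5 + 0xB22B = 0x19AE0 → wrap carry → 0x9AE1
  0x9AE1 + 0x9198 = 0x12C79 → wrap carry → 0x2C7A
  0x2C7A + 0xB062 = 0x0DCDC
  0xDCDC + 0x25F2 = 0x102CE → wrap carry → 0x02CF
  0x02CF + 0xD4C8 = 0x0D797
One's-complement sum = 0xD797.
Checksum = ~0xD797 & 0xFFFF = 0x2868.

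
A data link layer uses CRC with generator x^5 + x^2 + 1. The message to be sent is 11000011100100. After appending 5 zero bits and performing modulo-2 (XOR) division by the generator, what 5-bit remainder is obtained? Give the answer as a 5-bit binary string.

Append 5 zeros: 1100001110010000000. Divide by 100101 (XOR where the leading bit is 1):
  pos 0: 110000 XOR 100101 = 010101
  pos 1: 101011 XOR 100101 = 001110
  pos 3: 111011 XOR 100101 = 011110
  pos 4: 111100 XOR 100101 = 011001
  pos 5: 110010 XOR 100101 = 010111
  pos 6: 101111 XOR 100101 = 001010
  pos 8: 101000 XOR 100101 = 001101
  pos 10: 110100 XOR 100101 = 010001
  pos 11: 100010 XOR 100101 = 000111
Remainder (last 5 bits) = 11100. This is the CRC / FCS.

11100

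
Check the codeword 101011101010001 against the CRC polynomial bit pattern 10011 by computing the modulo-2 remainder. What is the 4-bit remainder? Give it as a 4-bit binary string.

Modulo-2 division of 101011101010001 by 10011:
  pos 0: 10101 XOR 10011 = 00110
  pos 2: 11011 XOR 10011 = 01000
  pos 3: 10000 XOR 10011 = 00011
  pos 6: 11101 XOR 10011 = 01110
  pos 7: 11100 XOR 10011 = 01111
  pos 8: 11110 XOR 10011 = 01101
  pos 9: 11010 XOR 10011 = 01001
  pos 10: 10011 XOR 10011 = 00000
Remainder = 0000 (zero — the frame passes the CRC check).

0000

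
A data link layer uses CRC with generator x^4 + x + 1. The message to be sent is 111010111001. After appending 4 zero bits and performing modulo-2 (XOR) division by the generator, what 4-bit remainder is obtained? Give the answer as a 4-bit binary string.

1100

Append 4 zeros: 1110101110010000. Divide by 10011 (XOR where the leading bit is 1):
  pos 0: 11101 XOR 10011 = 01110
  pos 1: 11100 XOR 10011 = 01111
  pos 2: 11111 XOR 10011 = 01100
  pos 3: 11001 XOR 10011 = 01010
  pos 4: 10101 XOR 10011 = 00110
  pos 6: 11000 XOR 10011 = 01011
  pos 7: 10111 XOR 10011 = 00100
  pos 9: 10000 XOR 10011 = 00011
Remainder (last 4 bits) = 1100. This is the CRC / FCS.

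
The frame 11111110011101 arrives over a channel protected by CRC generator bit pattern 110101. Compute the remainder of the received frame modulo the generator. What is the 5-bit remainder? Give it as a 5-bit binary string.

Modulo-2 division of 11111110011101 by 110101:
  pos 0: 111111 XOR 110101 = 001010
  pos 2: 101010 XOR 110101 = 011111
  pos 3: 111110 XOR 110101 = 001011
  pos 5: 101111 XOR 110101 = 011010
  pos 6: 110101 XOR 110101 = 000000
Remainder = 00001 (nonzero — an error is detected).

00001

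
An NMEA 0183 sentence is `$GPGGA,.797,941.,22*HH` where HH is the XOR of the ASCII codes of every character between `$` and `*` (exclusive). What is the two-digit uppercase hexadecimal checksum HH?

XOR the ASCII codes of the payload characters:
  'G' = 0x47 → acc = 0x47
  'P' = 0x50 → acc = 0x17
  'G' = 0x47 → acc = 0x50
  'G' = 0x47 → acc = 0x17
  'A' = 0x41 → acc = 0x56
  ',' = 0x2C → acc = 0x7A
  '.' = 0x2E → acc = 0x54
  '7' = 0x37 → acc = 0x63
  '9' = 0x39 → acc = 0x5A
  '7' = 0x37 → acc = 0x6D
  ',' = 0x2C → acc = 0x41
  '9' = 0x39 → acc = 0x78
  '4' = 0x34 → acc = 0x4C
  '1' = 0x31 → acc = 0x7D
  '.' = 0x2E → acc = 0x53
  ',' = 0x2C → acc = 0x7F
  '2' = 0x32 → acc = 0x4D
  '2' = 0x32 → acc = 0x7F
Checksum = 0x7F.

7F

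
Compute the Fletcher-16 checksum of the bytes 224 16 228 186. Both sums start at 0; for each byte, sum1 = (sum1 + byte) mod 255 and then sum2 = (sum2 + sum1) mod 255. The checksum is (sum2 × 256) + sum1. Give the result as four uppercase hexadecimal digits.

3890

Running sums (mod 255):
  after byte 0 (224): sum1=224, sum2=224
  after byte 1 (16): sum1=240, sum2=209
  after byte 2 (228): sum1=213, sum2=167
  after byte 3 (186): sum1=144, sum2=56
Checksum = sum2·256 + sum1 = 56·256 + 144 = 14480 = 0x3890.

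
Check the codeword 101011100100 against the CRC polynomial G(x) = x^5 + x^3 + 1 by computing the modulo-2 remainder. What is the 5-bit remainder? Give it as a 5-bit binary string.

Modulo-2 division of 101011100100 by 101001:
  pos 0: 101011 XOR 101001 = 000010
  pos 4: 101001 XOR 101001 = 000000
Remainder = 00000 (zero — the frame passes the CRC check).

00000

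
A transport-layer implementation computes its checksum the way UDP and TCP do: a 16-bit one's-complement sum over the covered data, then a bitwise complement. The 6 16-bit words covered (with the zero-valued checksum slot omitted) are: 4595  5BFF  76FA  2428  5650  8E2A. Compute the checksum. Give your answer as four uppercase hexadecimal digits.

DECD

One's-complement addition (fold any carry out of bit 15 back into bit 0):
  0x4595 + 0x5BFF = 0x0A194
  0xA194 + 0x76FA = 0x1188E → wrap carry → 0x188F
  0x188F + 0x2428 = 0x03CB7
  0x3CB7 + 0x5650 = 0x09307
  0x9307 + 0x8E2A = 0x12131 → wrap carry → 0x2132
One's-complement sum = 0x2132.
Checksum = ~0x2132 & 0xFFFF = 0xDECD.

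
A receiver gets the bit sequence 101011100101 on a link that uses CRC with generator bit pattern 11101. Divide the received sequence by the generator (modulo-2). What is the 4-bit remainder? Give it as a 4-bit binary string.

0100

Modulo-2 division of 101011100101 by 11101:
  pos 0: 10101 XOR 11101 = 01000
  pos 1: 10001 XOR 11101 = 01100
  pos 2: 11001 XOR 11101 = 00100
  pos 4: 10000 XOR 11101 = 01101
  pos 5: 11011 XOR 11101 = 00110
  pos 7: 11001 XOR 11101 = 00100
Remainder = 0100 (nonzero — an error is detected).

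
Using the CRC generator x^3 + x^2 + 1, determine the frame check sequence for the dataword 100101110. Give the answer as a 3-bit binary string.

Append 3 zeros: 100101110000. Divide by 1101 (XOR where the leading bit is 1):
  pos 0: 1001 XOR 1101 = 0100
  pos 1: 1000 XOR 1101 = 0101
  pos 2: 1011 XOR 1101 = 0110
  pos 3: 1101 XOR 1101 = 0000
  pos 7: 1000 XOR 1101 = 0101
  pos 8: 1010 XOR 1101 = 0111
Remainder (last 3 bits) = 111. This is the CRC / FCS.

111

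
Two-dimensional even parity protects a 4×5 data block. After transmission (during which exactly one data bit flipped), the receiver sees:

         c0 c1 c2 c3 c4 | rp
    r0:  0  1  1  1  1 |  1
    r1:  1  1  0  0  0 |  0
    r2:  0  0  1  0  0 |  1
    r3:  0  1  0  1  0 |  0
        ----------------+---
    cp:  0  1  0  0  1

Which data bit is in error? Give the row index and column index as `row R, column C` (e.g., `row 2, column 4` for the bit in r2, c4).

row 0, column 0

Recompute each row's even parity and compare to rp:
  r0: data parity 0, sent rp 1 → mismatch
  r1: data parity 0, sent rp 0 → ok
  r2: data parity 1, sent rp 1 → ok
  r3: data parity 0, sent rp 0 → ok
Recompute each column's even parity and compare to cp:
  c0: data parity 1, sent cp 0 → mismatch
  c1: data parity 1, sent cp 1 → ok
  c2: data parity 0, sent cp 0 → ok
  c3: data parity 0, sent cp 0 → ok
  c4: data parity 1, sent cp 1 → ok
Exactly one row (r0) and one column (c0) fail → the flipped bit is at their intersection.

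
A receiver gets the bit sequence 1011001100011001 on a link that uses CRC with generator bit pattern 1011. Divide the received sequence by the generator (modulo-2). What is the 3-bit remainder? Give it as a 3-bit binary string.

010

Modulo-2 division of 1011001100011001 by 1011:
  pos 0: 1011 XOR 1011 = 0000
  pos 6: 1100 XOR 1011 = 0111
  pos 7: 1110 XOR 1011 = 0101
  pos 8: 1011 XOR 1011 = 0000
  pos 12: 1001 XOR 1011 = 0010
Remainder = 010 (nonzero — an error is detected).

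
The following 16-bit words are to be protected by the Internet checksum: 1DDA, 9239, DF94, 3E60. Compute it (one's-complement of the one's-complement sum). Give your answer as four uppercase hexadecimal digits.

One's-complement addition (fold any carry out of bit 15 back into bit 0):
  0x1DDA + 0x9239 = 0x0B013
  0xB013 + 0xDF94 = 0x18FA7 → wrap carry → 0x8FA8
  0x8FA8 + 0x3E60 = 0x0CE08
One's-complement sum = 0xCE08.
Checksum = ~0xCE08 & 0xFFFF = 0x31F7.

31F7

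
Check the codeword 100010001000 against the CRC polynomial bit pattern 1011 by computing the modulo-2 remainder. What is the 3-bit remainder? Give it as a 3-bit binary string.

100

Modulo-2 division of 100010001000 by 1011:
  pos 0: 1000 XOR 1011 = 0011
  pos 2: 1110 XOR 1011 = 0101
  pos 3: 1010 XOR 1011 = 0001
  pos 6: 1010 XOR 1011 = 0001
Remainder = 100 (nonzero — an error is detected).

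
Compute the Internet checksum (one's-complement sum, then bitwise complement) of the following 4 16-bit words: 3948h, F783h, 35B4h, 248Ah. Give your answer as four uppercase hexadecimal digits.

One's-complement addition (fold any carry out of bit 15 back into bit 0):
  0x3948 + 0xF783 = 0x130CB → wrap carry → 0x30CC
  0x30CC + 0x35B4 = 0x06680
  0x6680 + 0x248A = 0x08B0A
One's-complement sum = 0x8B0A.
Checksum = ~0x8B0A & 0xFFFF = 0x74F5.

74F5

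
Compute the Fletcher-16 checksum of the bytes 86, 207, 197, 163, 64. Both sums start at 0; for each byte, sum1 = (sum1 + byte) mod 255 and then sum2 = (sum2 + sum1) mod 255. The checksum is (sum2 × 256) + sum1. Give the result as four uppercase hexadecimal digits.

Running sums (mod 255):
  after byte 0 (86): sum1=86, sum2=86
  after byte 1 (207): sum1=38, sum2=124
  after byte 2 (197): sum1=235, sum2=104
  after byte 3 (163): sum1=143, sum2=247
  after byte 4 (64): sum1=207, sum2=199
Checksum = sum2·256 + sum1 = 199·256 + 207 = 51151 = 0xC7CF.

C7CF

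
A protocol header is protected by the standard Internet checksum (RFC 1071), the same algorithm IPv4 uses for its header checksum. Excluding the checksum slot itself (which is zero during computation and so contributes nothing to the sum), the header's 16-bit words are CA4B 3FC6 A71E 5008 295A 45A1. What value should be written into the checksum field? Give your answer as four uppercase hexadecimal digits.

One's-complement addition (fold any carry out of bit 15 back into bit 0):
  0xCA4B + 0x3FC6 = 0x10A11 → wrap carry → 0x0A12
  0x0A12 + 0xA71E = 0x0B130
  0xB130 + 0x5008 = 0x10138 → wrap carry → 0x0139
  0x0139 + 0x295A = 0x02A93
  0x2A93 + 0x45A1 = 0x07034
One's-complement sum = 0x7034.
Checksum = ~0x7034 & 0xFFFF = 0x8FCB.

8FCB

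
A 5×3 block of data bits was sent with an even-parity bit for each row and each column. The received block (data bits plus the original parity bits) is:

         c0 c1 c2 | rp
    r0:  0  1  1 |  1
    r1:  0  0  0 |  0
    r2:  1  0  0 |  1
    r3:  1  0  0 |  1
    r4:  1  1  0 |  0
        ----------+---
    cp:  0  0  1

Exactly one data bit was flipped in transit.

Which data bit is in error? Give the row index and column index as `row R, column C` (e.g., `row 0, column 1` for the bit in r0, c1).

Recompute each row's even parity and compare to rp:
  r0: data parity 0, sent rp 1 → mismatch
  r1: data parity 0, sent rp 0 → ok
  r2: data parity 1, sent rp 1 → ok
  r3: data parity 1, sent rp 1 → ok
  r4: data parity 0, sent rp 0 → ok
Recompute each column's even parity and compare to cp:
  c0: data parity 1, sent cp 0 → mismatch
  c1: data parity 0, sent cp 0 → ok
  c2: data parity 1, sent cp 1 → ok
Exactly one row (r0) and one column (c0) fail → the flipped bit is at their intersection.

row 0, column 0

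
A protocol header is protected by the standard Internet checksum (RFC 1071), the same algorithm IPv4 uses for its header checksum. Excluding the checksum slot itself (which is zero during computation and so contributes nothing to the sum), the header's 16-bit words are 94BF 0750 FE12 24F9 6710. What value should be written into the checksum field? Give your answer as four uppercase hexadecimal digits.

D9D3

One's-complement addition (fold any carry out of bit 15 back into bit 0):
  0x94BF + 0x0750 = 0x09C0F
  0x9C0F + 0xFE12 = 0x19A21 → wrap carry → 0x9A22
  0x9A22 + 0x24F9 = 0x0BF1B
  0xBF1B + 0x6710 = 0x1262B → wrap carry → 0x262C
One's-complement sum = 0x262C.
Checksum = ~0x262C & 0xFFFF = 0xD9D3.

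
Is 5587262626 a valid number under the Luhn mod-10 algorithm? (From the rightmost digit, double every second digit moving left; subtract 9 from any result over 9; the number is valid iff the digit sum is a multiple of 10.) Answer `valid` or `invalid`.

From the right, keep odd positions and double even positions (subtract 9 from any doubled value over 9):
  doubled (positions 2,4,...): 4 4 4 7 1 → sum 20
  kept (positions 1,3,...): 6 6 6 7 5 → sum 30
Total = 50.
50 mod 10 = 0, so the number is valid.

valid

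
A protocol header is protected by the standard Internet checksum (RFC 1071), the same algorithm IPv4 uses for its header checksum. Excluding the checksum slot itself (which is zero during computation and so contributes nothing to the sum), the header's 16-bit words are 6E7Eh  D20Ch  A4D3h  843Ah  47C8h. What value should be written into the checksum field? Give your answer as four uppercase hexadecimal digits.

4E9E

One's-complement addition (fold any carry out of bit 15 back into bit 0):
  0x6E7E + 0xD20C = 0x1408A → wrap carry → 0x408B
  0x408B + 0xA4D3 = 0x0E55E
  0xE55E + 0x843A = 0x16998 → wrap carry → 0x6999
  0x6999 + 0x47C8 = 0x0B161
One's-complement sum = 0xB161.
Checksum = ~0xB161 & 0xFFFF = 0x4E9E.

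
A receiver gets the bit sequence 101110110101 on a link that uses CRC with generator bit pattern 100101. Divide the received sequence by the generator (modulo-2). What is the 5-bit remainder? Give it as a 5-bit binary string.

Modulo-2 division of 101110110101 by 100101:
  pos 0: 101110 XOR 100101 = 001011
  pos 2: 101111 XOR 100101 = 001010
  pos 4: 101001 XOR 100101 = 001100
  pos 6: 110001 XOR 100101 = 010100
Remainder = 10100 (nonzero — an error is detected).

10100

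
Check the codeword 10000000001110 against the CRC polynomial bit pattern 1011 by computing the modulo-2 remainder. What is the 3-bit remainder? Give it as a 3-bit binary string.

000

Modulo-2 division of 10000000001110 by 1011:
  pos 0: 1000 XOR 1011 = 0011
  pos 2: 1100 XOR 1011 = 0111
  pos 3: 1110 XOR 1011 = 0101
  pos 4: 1010 XOR 1011 = 0001
  pos 7: 1001 XOR 1011 = 0010
  pos 9: 1011 XOR 1011 = 0000
Remainder = 000 (zero — the frame passes the CRC check).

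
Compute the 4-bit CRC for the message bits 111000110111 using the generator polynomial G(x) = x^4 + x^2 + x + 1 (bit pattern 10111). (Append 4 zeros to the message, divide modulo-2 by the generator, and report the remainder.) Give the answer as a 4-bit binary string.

1100

Append 4 zeros: 1110001101110000. Divide by 10111 (XOR where the leading bit is 1):
  pos 0: 11100 XOR 10111 = 01011
  pos 1: 10110 XOR 10111 = 00001
  pos 5: 11101 XOR 10111 = 01010
  pos 6: 10101 XOR 10111 = 00010
  pos 9: 10100 XOR 10111 = 00011
Remainder (last 4 bits) = 1100. This is the CRC / FCS.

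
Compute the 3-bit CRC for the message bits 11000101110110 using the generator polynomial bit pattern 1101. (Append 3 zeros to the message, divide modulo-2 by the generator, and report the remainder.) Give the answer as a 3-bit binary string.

010

Append 3 zeros: 11000101110110000. Divide by 1101 (XOR where the leading bit is 1):
  pos 0: 1100 XOR 1101 = 0001
  pos 3: 1010 XOR 1101 = 0111
  pos 4: 1111 XOR 1101 = 0010
  pos 6: 1011 XOR 1101 = 0110
  pos 7: 1100 XOR 1101 = 0001
  pos 10: 1110 XOR 1101 = 0011
  pos 12: 1100 XOR 1101 = 0001
Remainder (last 3 bits) = 010. This is the CRC / FCS.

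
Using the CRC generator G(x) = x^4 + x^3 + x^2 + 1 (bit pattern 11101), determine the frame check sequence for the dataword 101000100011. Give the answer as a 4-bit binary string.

0010

Append 4 zeros: 1010001000110000. Divide by 11101 (XOR where the leading bit is 1):
  pos 0: 10100 XOR 11101 = 01001
  pos 1: 10010 XOR 11101 = 01111
  pos 2: 11111 XOR 11101 = 00010
  pos 5: 10000 XOR 11101 = 01101
  pos 6: 11011 XOR 11101 = 00110
  pos 8: 11010 XOR 11101 = 00111
  pos 10: 11100 XOR 11101 = 00001
Remainder (last 4 bits) = 0010. This is the CRC / FCS.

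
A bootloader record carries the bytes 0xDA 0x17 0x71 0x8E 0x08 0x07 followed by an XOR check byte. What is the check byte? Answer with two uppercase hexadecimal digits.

3D

XOR the bytes together:
  start with 0xDA
  0xDA ⊕ 0x17 = 0xCD
  0xCD ⊕ 0x71 = 0xBC
  0xBC ⊕ 0x8E = 0x32
  0x32 ⊕ 0x08 = 0x3A
  0x3A ⊕ 0x07 = 0x3D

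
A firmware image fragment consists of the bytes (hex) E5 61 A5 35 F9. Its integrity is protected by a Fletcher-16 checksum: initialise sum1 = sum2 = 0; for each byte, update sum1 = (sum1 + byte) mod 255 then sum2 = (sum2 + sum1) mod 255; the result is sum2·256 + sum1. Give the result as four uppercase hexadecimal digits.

581C

Running sums (mod 255):
  after byte 0 (E5): sum1=229, sum2=229
  after byte 1 (61): sum1=71, sum2=45
  after byte 2 (A5): sum1=236, sum2=26
  after byte 3 (35): sum1=34, sum2=60
  after byte 4 (F9): sum1=28, sum2=88
Checksum = sum2·256 + sum1 = 88·256 + 28 = 22556 = 0x581C.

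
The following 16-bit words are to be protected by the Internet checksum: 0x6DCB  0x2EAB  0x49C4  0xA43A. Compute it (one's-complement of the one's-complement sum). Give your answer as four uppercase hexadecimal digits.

One's-complement addition (fold any carry out of bit 15 back into bit 0):
  0x6DCB + 0x2EAB = 0x09C76
  0x9C76 + 0x49C4 = 0x0E63A
  0xE63A + 0xA43A = 0x18A74 → wrap carry → 0x8A75
One's-complement sum = 0x8A75.
Checksum = ~0x8A75 & 0xFFFF = 0x758A.

758A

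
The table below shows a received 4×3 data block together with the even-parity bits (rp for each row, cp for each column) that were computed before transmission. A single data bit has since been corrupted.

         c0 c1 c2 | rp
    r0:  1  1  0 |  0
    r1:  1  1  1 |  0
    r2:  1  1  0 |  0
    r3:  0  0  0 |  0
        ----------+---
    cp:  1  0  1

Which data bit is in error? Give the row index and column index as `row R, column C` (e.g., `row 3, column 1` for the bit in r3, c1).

row 1, column 1

Recompute each row's even parity and compare to rp:
  r0: data parity 0, sent rp 0 → ok
  r1: data parity 1, sent rp 0 → mismatch
  r2: data parity 0, sent rp 0 → ok
  r3: data parity 0, sent rp 0 → ok
Recompute each column's even parity and compare to cp:
  c0: data parity 1, sent cp 1 → ok
  c1: data parity 1, sent cp 0 → mismatch
  c2: data parity 1, sent cp 1 → ok
Exactly one row (r1) and one column (c1) fail → the flipped bit is at their intersection.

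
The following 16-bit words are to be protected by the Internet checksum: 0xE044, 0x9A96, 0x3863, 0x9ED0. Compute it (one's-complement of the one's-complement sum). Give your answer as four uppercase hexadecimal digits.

ADF0

One's-complement addition (fold any carry out of bit 15 back into bit 0):
  0xE044 + 0x9A96 = 0x17ADA → wrap carry → 0x7ADB
  0x7ADB + 0x3863 = 0x0B33E
  0xB33E + 0x9ED0 = 0x1520E → wrap carry → 0x520F
One's-complement sum = 0x520F.
Checksum = ~0x520F & 0xFFFF = 0xADF0.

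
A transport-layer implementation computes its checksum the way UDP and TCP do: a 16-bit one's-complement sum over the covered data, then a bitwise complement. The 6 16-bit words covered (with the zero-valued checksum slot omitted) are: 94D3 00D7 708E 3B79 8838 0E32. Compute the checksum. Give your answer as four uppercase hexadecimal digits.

One's-complement addition (fold any carry out of bit 15 back into bit 0):
  0x94D3 + 0x00D7 = 0x095AA
  0x95AA + 0x708E = 0x10638 → wrap carry → 0x0639
  0x0639 + 0x3B79 = 0x041B2
  0x41B2 + 0x8838 = 0x0C9EA
  0xC9EA + 0x0E32 = 0x0D81C
One's-complement sum = 0xD81C.
Checksum = ~0xD81C & 0xFFFF = 0x27E3.

27E3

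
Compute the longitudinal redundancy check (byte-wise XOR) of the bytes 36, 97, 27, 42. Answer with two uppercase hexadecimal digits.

C4

XOR the bytes together:
  start with 0x36
  0x36 ⊕ 0x97 = 0xA1
  0xA1 ⊕ 0x27 = 0x86
  0x86 ⊕ 0x42 = 0xC4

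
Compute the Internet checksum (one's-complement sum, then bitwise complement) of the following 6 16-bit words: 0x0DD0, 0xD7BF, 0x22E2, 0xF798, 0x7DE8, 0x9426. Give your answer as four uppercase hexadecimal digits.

EDE5

One's-complement addition (fold any carry out of bit 15 back into bit 0):
  0x0DD0 + 0xD7BF = 0x0E58F
  0xE58F + 0x22E2 = 0x10871 → wrap carry → 0x0872
  0x0872 + 0xF798 = 0x1000A → wrap carry → 0x000B
  0x000B + 0x7DE8 = 0x07DF3
  0x7DF3 + 0x9426 = 0x11219 → wrap carry → 0x121A
One's-complement sum = 0x121A.
Checksum = ~0x121A & 0xFFFF = 0xEDE5.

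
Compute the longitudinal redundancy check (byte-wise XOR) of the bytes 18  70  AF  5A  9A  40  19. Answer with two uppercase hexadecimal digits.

5E

XOR the bytes together:
  start with 0x18
  0x18 ⊕ 0x70 = 0x68
  0x68 ⊕ 0xAF = 0xC7
  0xC7 ⊕ 0x5A = 0x9D
  0x9D ⊕ 0x9A = 0x07
  0x07 ⊕ 0x40 = 0x47
  0x47 ⊕ 0x19 = 0x5E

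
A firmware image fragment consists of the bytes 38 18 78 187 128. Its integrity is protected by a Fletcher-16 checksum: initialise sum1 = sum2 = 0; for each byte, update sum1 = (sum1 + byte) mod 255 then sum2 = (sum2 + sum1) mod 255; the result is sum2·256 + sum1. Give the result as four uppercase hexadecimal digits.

E9C2

Running sums (mod 255):
  after byte 0 (38): sum1=38, sum2=38
  after byte 1 (18): sum1=56, sum2=94
  after byte 2 (78): sum1=134, sum2=228
  after byte 3 (187): sum1=66, sum2=39
  after byte 4 (128): sum1=194, sum2=233
Checksum = sum2·256 + sum1 = 233·256 + 194 = 59842 = 0xE9C2.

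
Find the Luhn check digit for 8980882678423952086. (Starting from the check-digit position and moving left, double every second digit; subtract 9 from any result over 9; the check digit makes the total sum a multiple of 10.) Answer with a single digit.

0

Partial digits right→left: 6 8 0 2 5 9 3 2 4 8 7 6 2 8 8 0 8 9 8
Double every second digit counting from the check-digit position (so the 1st, 3rd, 5th, ... of the partial from the right).
  doubled (with −9 where >9): 3 0 1 6 8 5 4 7 7 7 → sum 48
  kept as-is: 8 2 9 2 8 6 8 0 9 → sum 52
Total = 48 + 52 = 100.
Check digit = (10 − (100 mod 10)) mod 10 = 0.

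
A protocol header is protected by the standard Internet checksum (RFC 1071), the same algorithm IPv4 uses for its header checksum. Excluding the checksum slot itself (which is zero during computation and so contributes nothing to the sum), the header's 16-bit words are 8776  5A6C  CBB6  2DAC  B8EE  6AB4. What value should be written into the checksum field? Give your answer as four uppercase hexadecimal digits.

0117

One's-complement addition (fold any carry out of bit 15 back into bit 0):
  0x8776 + 0x5A6C = 0x0E1E2
  0xE1E2 + 0xCBB6 = 0x1AD98 → wrap carry → 0xAD99
  0xAD99 + 0x2DAC = 0x0DB45
  0xDB45 + 0xB8EE = 0x19433 → wrap carry → 0x9434
  0x9434 + 0x6AB4 = 0x0FEE8
One's-complement sum = 0xFEE8.
Checksum = ~0xFEE8 & 0xFFFF = 0x0117.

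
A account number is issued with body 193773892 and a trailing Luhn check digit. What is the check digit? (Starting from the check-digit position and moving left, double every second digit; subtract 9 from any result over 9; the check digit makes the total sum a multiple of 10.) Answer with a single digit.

Partial digits right→left: 2 9 8 3 7 7 3 9 1
Double every second digit counting from the check-digit position (so the 1st, 3rd, 5th, ... of the partial from the right).
  doubled (with −9 where >9): 4 7 5 6 2 → sum 24
  kept as-is: 9 3 7 9 → sum 28
Total = 24 + 28 = 52.
Check digit = (10 − (52 mod 10)) mod 10 = 8.

8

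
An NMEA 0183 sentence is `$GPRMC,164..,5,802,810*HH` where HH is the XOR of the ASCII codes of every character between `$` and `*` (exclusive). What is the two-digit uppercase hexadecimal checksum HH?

4E

XOR the ASCII codes of the payload characters:
  'G' = 0x47 → acc = 0x47
  'P' = 0x50 → acc = 0x17
  'R' = 0x52 → acc = 0x45
  'M' = 0x4D → acc = 0x08
  'C' = 0x43 → acc = 0x4B
  ',' = 0x2C → acc = 0x67
  '1' = 0x31 → acc = 0x56
  '6' = 0x36 → acc = 0x60
  '4' = 0x34 → acc = 0x54
  '.' = 0x2E → acc = 0x7A
  '.' = 0x2E → acc = 0x54
  ',' = 0x2C → acc = 0x78
  '5' = 0x35 → acc = 0x4D
  ',' = 0x2C → acc = 0x61
  '8' = 0x38 → acc = 0x59
  '0' = 0x30 → acc = 0x69
  '2' = 0x32 → acc = 0x5B
  ',' = 0x2C → acc = 0x77
  '8' = 0x38 → acc = 0x4F
  '1' = 0x31 → acc = 0x7E
  '0' = 0x30 → acc = 0x4E
Checksum = 0x4E.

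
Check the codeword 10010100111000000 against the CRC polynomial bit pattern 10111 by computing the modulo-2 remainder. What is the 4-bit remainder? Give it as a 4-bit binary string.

0000

Modulo-2 division of 10010100111000000 by 10111:
  pos 0: 10010 XOR 10111 = 00101
  pos 2: 10110 XOR 10111 = 00001
  pos 6: 10111 XOR 10111 = 00000
Remainder = 0000 (zero — the frame passes the CRC check).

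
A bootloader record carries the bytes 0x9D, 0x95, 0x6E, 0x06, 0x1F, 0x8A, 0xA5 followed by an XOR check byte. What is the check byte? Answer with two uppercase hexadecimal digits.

XOR the bytes together:
  start with 0x9D
  0x9D ⊕ 0x95 = 0x08
  0x08 ⊕ 0x6E = 0x66
  0x66 ⊕ 0x06 = 0x60
  0x60 ⊕ 0x1F = 0x7F
  0x7F ⊕ 0x8A = 0xF5
  0xF5 ⊕ 0xA5 = 0x50

50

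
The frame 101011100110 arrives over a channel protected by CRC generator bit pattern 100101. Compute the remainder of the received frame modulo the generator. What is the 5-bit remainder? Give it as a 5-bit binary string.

Modulo-2 division of 101011100110 by 100101:
  pos 0: 101011 XOR 100101 = 001110
  pos 2: 111010 XOR 100101 = 011111
  pos 3: 111110 XOR 100101 = 011011
  pos 4: 110111 XOR 100101 = 010010
  pos 5: 100101 XOR 100101 = 000000
Remainder = 00000 (zero — the frame passes the CRC check).

00000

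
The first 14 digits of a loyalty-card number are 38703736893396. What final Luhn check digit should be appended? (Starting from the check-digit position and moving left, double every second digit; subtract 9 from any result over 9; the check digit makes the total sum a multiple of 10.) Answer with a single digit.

Partial digits right→left: 6 9 3 3 9 8 6 3 7 3 0 7 8 3
Double every second digit counting from the check-digit position (so the 1st, 3rd, 5th, ... of the partial from the right).
  doubled (with −9 where >9): 3 6 9 3 5 0 7 → sum 33
  kept as-is: 9 3 8 3 3 7 3 → sum 36
Total = 33 + 36 = 69.
Check digit = (10 − (69 mod 10)) mod 10 = 1.

1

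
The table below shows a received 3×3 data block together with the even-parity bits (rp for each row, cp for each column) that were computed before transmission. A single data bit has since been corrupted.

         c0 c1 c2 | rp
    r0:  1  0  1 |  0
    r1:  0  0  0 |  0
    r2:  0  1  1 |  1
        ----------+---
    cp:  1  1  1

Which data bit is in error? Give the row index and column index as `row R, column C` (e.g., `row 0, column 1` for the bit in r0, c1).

Recompute each row's even parity and compare to rp:
  r0: data parity 0, sent rp 0 → ok
  r1: data parity 0, sent rp 0 → ok
  r2: data parity 0, sent rp 1 → mismatch
Recompute each column's even parity and compare to cp:
  c0: data parity 1, sent cp 1 → ok
  c1: data parity 1, sent cp 1 → ok
  c2: data parity 0, sent cp 1 → mismatch
Exactly one row (r2) and one column (c2) fail → the flipped bit is at their intersection.

row 2, column 2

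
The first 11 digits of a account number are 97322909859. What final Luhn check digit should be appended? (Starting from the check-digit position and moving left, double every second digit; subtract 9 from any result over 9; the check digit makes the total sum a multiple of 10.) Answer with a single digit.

3

Partial digits right→left: 9 5 8 9 0 9 2 2 3 7 9
Double every second digit counting from the check-digit position (so the 1st, 3rd, 5th, ... of the partial from the right).
  doubled (with −9 where >9): 9 7 0 4 6 9 → sum 35
  kept as-is: 5 9 9 2 7 → sum 32
Total = 35 + 32 = 67.
Check digit = (10 − (67 mod 10)) mod 10 = 3.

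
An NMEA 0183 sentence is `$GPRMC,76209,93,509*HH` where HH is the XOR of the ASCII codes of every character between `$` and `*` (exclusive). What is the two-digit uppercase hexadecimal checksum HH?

6B

XOR the ASCII codes of the payload characters:
  'G' = 0x47 → acc = 0x47
  'P' = 0x50 → acc = 0x17
  'R' = 0x52 → acc = 0x45
  'M' = 0x4D → acc = 0x08
  'C' = 0x43 → acc = 0x4B
  ',' = 0x2C → acc = 0x67
  '7' = 0x37 → acc = 0x50
  '6' = 0x36 → acc = 0x66
  '2' = 0x32 → acc = 0x54
  '0' = 0x30 → acc = 0x64
  '9' = 0x39 → acc = 0x5D
  ',' = 0x2C → acc = 0x71
  '9' = 0x39 → acc = 0x48
  '3' = 0x33 → acc = 0x7B
  ',' = 0x2C → acc = 0x57
  '5' = 0x35 → acc = 0x62
  '0' = 0x30 → acc = 0x52
  '9' = 0x39 → acc = 0x6B
Checksum = 0x6B.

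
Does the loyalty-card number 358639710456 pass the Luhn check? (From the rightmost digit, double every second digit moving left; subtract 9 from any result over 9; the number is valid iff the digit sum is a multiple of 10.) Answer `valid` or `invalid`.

invalid

From the right, keep odd positions and double even positions (subtract 9 from any doubled value over 9):
  doubled (positions 2,4,...): 1 0 5 6 7 6 → sum 25
  kept (positions 1,3,...): 6 4 1 9 6 5 → sum 31
Total = 56.
56 mod 10 = 6, so the number is invalid.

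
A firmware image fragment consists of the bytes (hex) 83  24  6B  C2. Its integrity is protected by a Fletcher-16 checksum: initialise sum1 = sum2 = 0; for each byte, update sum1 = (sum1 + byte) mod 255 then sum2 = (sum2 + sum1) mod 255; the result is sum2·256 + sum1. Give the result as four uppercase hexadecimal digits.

Running sums (mod 255):
  after byte 0 (83): sum1=131, sum2=131
  after byte 1 (24): sum1=167, sum2=43
  after byte 2 (6B): sum1=19, sum2=62
  after byte 3 (C2): sum1=213, sum2=20
Checksum = sum2·256 + sum1 = 20·256 + 213 = 5333 = 0x14D5.

14D5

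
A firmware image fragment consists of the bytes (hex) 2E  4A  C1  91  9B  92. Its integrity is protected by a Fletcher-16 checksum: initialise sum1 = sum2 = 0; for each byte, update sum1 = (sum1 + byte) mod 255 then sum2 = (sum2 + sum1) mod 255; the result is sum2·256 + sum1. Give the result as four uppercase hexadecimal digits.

0EF9

Running sums (mod 255):
  after byte 0 (2E): sum1=46, sum2=46
  after byte 1 (4A): sum1=120, sum2=166
  after byte 2 (C1): sum1=58, sum2=224
  after byte 3 (91): sum1=203, sum2=172
  after byte 4 (9B): sum1=103, sum2=20
  after byte 5 (92): sum1=249, sum2=14
Checksum = sum2·256 + sum1 = 14·256 + 249 = 3833 = 0x0EF9.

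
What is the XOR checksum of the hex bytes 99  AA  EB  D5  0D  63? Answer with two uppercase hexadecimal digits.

63

XOR the bytes together:
  start with 0x99
  0x99 ⊕ 0xAA = 0x33
  0x33 ⊕ 0xEB = 0xD8
  0xD8 ⊕ 0xD5 = 0x0D
  0x0D ⊕ 0x0D = 0x00
  0x00 ⊕ 0x63 = 0x63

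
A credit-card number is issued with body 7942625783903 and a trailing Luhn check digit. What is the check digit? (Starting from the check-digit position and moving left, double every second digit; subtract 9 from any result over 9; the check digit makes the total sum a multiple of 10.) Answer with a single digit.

Partial digits right→left: 3 0 9 3 8 7 5 2 6 2 4 9 7
Double every second digit counting from the check-digit position (so the 1st, 3rd, 5th, ... of the partial from the right).
  doubled (with −9 where >9): 6 9 7 1 3 8 5 → sum 39
  kept as-is: 0 3 7 2 2 9 → sum 23
Total = 39 + 23 = 62.
Check digit = (10 − (62 mod 10)) mod 10 = 8.

8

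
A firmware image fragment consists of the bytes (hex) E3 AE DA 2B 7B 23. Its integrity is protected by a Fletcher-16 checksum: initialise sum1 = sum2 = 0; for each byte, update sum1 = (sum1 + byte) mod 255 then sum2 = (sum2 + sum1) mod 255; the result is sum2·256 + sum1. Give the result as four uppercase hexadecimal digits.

C737

Running sums (mod 255):
  after byte 0 (E3): sum1=227, sum2=227
  after byte 1 (AE): sum1=146, sum2=118
  after byte 2 (DA): sum1=109, sum2=227
  after byte 3 (2B): sum1=152, sum2=124
  after byte 4 (7B): sum1=20, sum2=144
  after byte 5 (23): sum1=55, sum2=199
Checksum = sum2·256 + sum1 = 199·256 + 55 = 50999 = 0xC737.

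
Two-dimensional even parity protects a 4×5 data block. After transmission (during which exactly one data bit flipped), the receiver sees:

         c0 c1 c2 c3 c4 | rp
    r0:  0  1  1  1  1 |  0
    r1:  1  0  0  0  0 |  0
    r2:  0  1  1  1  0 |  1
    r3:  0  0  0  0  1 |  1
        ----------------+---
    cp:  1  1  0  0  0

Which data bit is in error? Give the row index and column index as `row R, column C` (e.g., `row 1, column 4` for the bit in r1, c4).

row 1, column 1

Recompute each row's even parity and compare to rp:
  r0: data parity 0, sent rp 0 → ok
  r1: data parity 1, sent rp 0 → mismatch
  r2: data parity 1, sent rp 1 → ok
  r3: data parity 1, sent rp 1 → ok
Recompute each column's even parity and compare to cp:
  c0: data parity 1, sent cp 1 → ok
  c1: data parity 0, sent cp 1 → mismatch
  c2: data parity 0, sent cp 0 → ok
  c3: data parity 0, sent cp 0 → ok
  c4: data parity 0, sent cp 0 → ok
Exactly one row (r1) and one column (c1) fail → the flipped bit is at their intersection.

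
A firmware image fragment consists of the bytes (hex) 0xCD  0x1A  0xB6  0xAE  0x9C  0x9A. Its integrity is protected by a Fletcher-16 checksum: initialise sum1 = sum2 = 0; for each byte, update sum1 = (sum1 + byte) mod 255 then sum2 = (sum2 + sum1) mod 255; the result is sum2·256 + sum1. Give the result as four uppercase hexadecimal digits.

1084

Running sums (mod 255):
  after byte 0 (0xCD): sum1=205, sum2=205
  after byte 1 (0x1A): sum1=231, sum2=181
  after byte 2 (0xB6): sum1=158, sum2=84
  after byte 3 (0xAE): sum1=77, sum2=161
  after byte 4 (0x9C): sum1=233, sum2=139
  after byte 5 (0x9A): sum1=132, sum2=16
Checksum = sum2·256 + sum1 = 16·256 + 132 = 4228 = 0x1084.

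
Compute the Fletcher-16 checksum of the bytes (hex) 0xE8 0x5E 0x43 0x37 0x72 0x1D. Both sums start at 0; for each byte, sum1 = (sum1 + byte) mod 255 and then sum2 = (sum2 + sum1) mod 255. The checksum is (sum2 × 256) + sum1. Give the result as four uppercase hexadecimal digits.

Running sums (mod 255):
  after byte 0 (0xE8): sum1=232, sum2=232
  after byte 1 (0x5E): sum1=71, sum2=48
  after byte 2 (0x43): sum1=138, sum2=186
  after byte 3 (0x37): sum1=193, sum2=124
  after byte 4 (0x72): sum1=52, sum2=176
  after byte 5 (0x1D): sum1=81, sum2=2
Checksum = sum2·256 + sum1 = 2·256 + 81 = 593 = 0x0251.

0251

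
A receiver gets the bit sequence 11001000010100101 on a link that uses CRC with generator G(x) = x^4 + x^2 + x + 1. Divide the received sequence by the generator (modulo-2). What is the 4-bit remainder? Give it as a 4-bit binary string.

Modulo-2 division of 11001000010100101 by 10111:
  pos 0: 11001 XOR 10111 = 01110
  pos 1: 11100 XOR 10111 = 01011
  pos 2: 10110 XOR 10111 = 00001
  pos 6: 10010 XOR 10111 = 00101
  pos 8: 10110 XOR 10111 = 00001
  pos 12: 10101 XOR 10111 = 00010
Remainder = 0010 (nonzero — an error is detected).

0010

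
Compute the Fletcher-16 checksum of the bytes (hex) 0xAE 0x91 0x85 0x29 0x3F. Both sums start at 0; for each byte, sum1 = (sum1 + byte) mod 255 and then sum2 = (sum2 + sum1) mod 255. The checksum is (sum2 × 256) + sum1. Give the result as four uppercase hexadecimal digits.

Running sums (mod 255):
  after byte 0 (0xAE): sum1=174, sum2=174
  after byte 1 (0x91): sum1=64, sum2=238
  after byte 2 (0x85): sum1=197, sum2=180
  after byte 3 (0x29): sum1=238, sum2=163
  after byte 4 (0x3F): sum1=46, sum2=209
Checksum = sum2·256 + sum1 = 209·256 + 46 = 53550 = 0xD12E.

D12E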